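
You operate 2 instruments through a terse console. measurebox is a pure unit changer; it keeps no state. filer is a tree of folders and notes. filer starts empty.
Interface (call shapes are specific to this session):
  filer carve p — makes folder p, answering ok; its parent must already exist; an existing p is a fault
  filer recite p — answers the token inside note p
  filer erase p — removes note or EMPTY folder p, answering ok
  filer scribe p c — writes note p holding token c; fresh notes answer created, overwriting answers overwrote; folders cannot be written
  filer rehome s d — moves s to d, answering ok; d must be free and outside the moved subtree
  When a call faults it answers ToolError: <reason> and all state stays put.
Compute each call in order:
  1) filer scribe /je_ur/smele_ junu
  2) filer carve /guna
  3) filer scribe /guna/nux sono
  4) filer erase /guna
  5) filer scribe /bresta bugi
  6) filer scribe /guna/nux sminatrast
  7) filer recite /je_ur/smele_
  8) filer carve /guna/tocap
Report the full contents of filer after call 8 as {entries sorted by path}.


I call filer scribe passing p: /je_ur/smele_, c: junu, which returns ToolError: no parent.
I try filer carve passing p: /guna: ok.
I call filer scribe passing p: /guna/nux, c: sono, → created.
Using filer erase passing p: /guna, — result: ToolError: not empty.
I use filer scribe passing p: /bresta, c: bugi, which returns created.
I invoke filer scribe passing p: /guna/nux, c: sminatrast, and get overwrote.
I use filer recite passing p: /je_ur/smele_: ToolError: not found.
Using filer carve passing p: /guna/tocap, which returns ok.

Answer: {bresta=bugi, guna/, guna/nux=sminatrast, guna/tocap/}


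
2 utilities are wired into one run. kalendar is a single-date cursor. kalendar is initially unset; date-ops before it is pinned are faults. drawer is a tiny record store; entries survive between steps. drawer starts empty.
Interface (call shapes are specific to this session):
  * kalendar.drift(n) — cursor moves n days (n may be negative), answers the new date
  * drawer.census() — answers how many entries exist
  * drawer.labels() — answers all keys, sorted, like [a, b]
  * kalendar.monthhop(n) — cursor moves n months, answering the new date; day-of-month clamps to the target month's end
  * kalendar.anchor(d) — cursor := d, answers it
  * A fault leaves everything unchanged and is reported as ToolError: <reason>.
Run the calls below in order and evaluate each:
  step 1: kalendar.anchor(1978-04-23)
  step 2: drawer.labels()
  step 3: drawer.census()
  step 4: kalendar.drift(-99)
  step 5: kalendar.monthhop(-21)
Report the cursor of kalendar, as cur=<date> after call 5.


Answer: cur=1976-04-14

Derivation:
I invoke anchor passing d='1978-04-23', and observe 1978-04-23.
I call labels: [].
Using census(), and see 0.
I use drift passing n='-99', — result: 1978-01-14.
Now I run monthhop passing n='-21', and observe 1976-04-14.


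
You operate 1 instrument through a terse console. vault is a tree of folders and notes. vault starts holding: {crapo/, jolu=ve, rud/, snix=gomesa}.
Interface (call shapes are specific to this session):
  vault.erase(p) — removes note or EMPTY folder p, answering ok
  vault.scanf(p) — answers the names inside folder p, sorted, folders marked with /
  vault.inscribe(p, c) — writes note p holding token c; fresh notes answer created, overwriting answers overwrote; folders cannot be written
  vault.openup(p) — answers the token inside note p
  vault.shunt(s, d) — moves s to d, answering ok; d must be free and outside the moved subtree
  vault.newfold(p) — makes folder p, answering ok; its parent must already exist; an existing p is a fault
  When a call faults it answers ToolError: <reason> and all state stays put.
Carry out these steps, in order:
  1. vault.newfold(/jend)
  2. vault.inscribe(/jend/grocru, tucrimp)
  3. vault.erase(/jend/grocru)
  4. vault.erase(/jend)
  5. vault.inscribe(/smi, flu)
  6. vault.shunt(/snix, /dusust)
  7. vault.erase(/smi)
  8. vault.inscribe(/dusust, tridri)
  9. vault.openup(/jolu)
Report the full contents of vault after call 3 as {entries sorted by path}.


Answer: {crapo/, jend/, jolu=ve, rud/, snix=gomesa}

Derivation:
-> vault.newfold(p: /jend)
<- ok
-> vault.inscribe(p: /jend/grocru, c: tucrimp)
<- created
-> vault.erase(p: /jend/grocru)
<- ok
-> vault.erase(p: /jend)
<- ok
-> vault.inscribe(p: /smi, c: flu)
<- created
-> vault.shunt(s: /snix, d: /dusust)
<- ok
-> vault.erase(p: /smi)
<- ok
-> vault.inscribe(p: /dusust, c: tridri)
<- overwrote
-> vault.openup(p: /jolu)
<- ve


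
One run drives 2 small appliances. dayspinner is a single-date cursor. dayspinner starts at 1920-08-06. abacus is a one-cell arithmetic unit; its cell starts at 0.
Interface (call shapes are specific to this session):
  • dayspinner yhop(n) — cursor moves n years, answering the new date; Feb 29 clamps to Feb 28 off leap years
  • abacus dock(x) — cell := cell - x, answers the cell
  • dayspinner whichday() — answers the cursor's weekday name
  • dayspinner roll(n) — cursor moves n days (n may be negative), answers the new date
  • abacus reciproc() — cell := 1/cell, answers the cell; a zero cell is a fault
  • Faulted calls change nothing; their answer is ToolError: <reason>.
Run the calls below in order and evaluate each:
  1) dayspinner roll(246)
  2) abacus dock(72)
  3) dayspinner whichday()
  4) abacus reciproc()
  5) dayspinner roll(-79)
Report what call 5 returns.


CALL dayspinner roll[n='246']
RET  1921-04-09
CALL abacus dock[x='72']
RET  -72
CALL dayspinner whichday[]
RET  Saturday
CALL abacus reciproc[]
RET  -1/72
CALL dayspinner roll[n='-79']
RET  1921-01-20

Answer: 1921-01-20


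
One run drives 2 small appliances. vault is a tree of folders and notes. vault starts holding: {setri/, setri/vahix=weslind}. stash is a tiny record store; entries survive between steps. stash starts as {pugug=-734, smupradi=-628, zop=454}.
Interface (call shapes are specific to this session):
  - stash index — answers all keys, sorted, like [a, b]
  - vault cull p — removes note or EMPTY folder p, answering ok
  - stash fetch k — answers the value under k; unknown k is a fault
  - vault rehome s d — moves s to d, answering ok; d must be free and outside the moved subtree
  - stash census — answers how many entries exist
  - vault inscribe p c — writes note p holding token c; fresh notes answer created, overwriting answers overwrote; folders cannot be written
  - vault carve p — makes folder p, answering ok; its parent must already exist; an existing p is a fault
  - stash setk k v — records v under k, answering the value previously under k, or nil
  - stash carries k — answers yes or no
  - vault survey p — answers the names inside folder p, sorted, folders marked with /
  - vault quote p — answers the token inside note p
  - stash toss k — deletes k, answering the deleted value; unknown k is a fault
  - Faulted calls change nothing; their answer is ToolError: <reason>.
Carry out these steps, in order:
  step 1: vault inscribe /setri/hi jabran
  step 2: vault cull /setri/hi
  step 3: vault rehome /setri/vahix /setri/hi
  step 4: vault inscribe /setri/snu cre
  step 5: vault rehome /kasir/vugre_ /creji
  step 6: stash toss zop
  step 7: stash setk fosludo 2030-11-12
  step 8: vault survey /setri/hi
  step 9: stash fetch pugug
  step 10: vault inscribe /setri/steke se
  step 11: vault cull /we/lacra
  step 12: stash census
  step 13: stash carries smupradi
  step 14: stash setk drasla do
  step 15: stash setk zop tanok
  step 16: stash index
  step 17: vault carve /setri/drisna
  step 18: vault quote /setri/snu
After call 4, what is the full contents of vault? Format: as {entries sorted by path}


~$ vault inscribe p='/setri/hi' c='jabran'
[out] created
~$ vault cull p='/setri/hi'
[out] ok
~$ vault rehome s='/setri/vahix' d='/setri/hi'
[out] ok
~$ vault inscribe p='/setri/snu' c='cre'
[out] created
~$ vault rehome s='/kasir/vugre_' d='/creji'
[out] ToolError: not found
~$ stash toss k='zop'
[out] 454
~$ stash setk k='fosludo' v='2030-11-12'
[out] nil
~$ vault survey p='/setri/hi'
[out] ToolError: not a directory
~$ stash fetch k='pugug'
[out] -734
~$ vault inscribe p='/setri/steke' c='se'
[out] created
~$ vault cull p='/we/lacra'
[out] ToolError: not found
~$ stash census
[out] 3
~$ stash carries k='smupradi'
[out] yes
~$ stash setk k='drasla' v='do'
[out] nil
~$ stash setk k='zop' v='tanok'
[out] nil
~$ stash index
[out] [drasla, fosludo, pugug, smupradi, zop]
~$ vault carve p='/setri/drisna'
[out] ok
~$ vault quote p='/setri/snu'
[out] cre

Answer: {setri/, setri/hi=weslind, setri/snu=cre}


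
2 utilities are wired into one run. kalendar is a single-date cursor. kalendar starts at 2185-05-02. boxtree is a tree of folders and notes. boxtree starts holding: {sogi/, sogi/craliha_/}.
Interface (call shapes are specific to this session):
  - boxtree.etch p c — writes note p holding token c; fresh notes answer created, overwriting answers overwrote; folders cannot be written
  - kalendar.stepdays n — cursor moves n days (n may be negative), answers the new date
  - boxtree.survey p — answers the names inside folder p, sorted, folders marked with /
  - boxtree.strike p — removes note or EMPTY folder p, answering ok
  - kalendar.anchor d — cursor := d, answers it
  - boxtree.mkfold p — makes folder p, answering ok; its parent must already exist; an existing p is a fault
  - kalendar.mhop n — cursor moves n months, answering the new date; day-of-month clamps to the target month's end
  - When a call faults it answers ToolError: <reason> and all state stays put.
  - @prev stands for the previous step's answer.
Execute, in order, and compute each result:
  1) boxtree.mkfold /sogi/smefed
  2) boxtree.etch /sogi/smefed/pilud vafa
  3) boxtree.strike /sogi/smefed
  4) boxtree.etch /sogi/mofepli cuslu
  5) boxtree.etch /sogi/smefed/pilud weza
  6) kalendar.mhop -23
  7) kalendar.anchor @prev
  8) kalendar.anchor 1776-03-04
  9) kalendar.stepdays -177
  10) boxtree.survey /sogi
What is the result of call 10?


Using mkfold on /sogi/smefed, and observe ok.
Invoking etch on /sogi/smefed/pilud, vafa, yielding created.
Using strike on /sogi/smefed, — result: ToolError: not empty.
Using etch on /sogi/mofepli, cuslu, giving created.
Then etch on /sogi/smefed/pilud, weza, giving overwrote.
Using mhop on -23, → 2183-06-02.
Invoking anchor on @prev, and see 2183-06-02.
Calling anchor on 1776-03-04, giving 1776-03-04.
I call stepdays on -177, — result: 1775-09-09.
Invoking survey on /sogi, giving [craliha_/, mofepli, smefed/].

Answer: [craliha_/, mofepli, smefed/]


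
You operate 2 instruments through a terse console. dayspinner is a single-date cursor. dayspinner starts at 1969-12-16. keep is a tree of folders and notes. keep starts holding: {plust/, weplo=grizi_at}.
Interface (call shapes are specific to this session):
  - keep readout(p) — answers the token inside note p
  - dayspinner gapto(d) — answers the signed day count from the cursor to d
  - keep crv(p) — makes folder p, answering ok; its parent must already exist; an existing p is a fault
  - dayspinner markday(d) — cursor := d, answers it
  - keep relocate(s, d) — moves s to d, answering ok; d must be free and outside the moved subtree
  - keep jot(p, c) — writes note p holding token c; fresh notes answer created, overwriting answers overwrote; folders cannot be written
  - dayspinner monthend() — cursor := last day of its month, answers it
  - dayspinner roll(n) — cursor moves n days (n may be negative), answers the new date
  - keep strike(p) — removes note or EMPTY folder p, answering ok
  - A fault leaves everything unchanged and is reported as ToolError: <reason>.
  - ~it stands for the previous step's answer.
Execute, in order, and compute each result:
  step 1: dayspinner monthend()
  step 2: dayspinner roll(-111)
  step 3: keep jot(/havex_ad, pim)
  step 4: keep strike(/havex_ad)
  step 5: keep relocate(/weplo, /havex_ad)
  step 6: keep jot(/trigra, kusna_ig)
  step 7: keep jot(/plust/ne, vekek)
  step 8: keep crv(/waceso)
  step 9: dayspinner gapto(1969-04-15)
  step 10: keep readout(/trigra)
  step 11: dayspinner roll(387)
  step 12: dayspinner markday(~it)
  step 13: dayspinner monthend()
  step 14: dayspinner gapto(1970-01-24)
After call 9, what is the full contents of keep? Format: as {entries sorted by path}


Answer: {havex_ad=grizi_at, plust/, plust/ne=vekek, trigra=kusna_ig, waceso/}

Derivation:
$ dayspinner monthend
:: 1969-12-31
$ dayspinner roll n='-111'
:: 1969-09-11
$ keep jot p='/havex_ad' c='pim'
:: created
$ keep strike p='/havex_ad'
:: ok
$ keep relocate s='/weplo' d='/havex_ad'
:: ok
$ keep jot p='/trigra' c='kusna_ig'
:: created
$ keep jot p='/plust/ne' c='vekek'
:: created
$ keep crv p='/waceso'
:: ok
$ dayspinner gapto d='1969-04-15'
:: -149
$ keep readout p='/trigra'
:: kusna_ig
$ dayspinner roll n='387'
:: 1970-10-03
$ dayspinner markday d='~it'
:: 1970-10-03
$ dayspinner monthend
:: 1970-10-31
$ dayspinner gapto d='1970-01-24'
:: -280


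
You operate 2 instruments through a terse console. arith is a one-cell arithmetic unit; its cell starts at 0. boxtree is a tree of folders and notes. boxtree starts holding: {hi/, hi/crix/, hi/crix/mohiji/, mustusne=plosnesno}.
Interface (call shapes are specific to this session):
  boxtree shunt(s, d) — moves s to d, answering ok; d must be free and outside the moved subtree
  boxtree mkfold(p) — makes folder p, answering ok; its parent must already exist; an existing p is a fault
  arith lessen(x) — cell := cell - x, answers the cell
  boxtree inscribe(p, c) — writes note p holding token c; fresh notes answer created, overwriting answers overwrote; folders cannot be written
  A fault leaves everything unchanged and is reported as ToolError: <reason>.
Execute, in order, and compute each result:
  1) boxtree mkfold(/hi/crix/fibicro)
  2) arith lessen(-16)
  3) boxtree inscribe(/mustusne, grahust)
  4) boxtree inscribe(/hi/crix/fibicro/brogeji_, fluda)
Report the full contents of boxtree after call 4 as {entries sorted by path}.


Answer: {hi/, hi/crix/, hi/crix/fibicro/, hi/crix/fibicro/brogeji_=fluda, hi/crix/mohiji/, mustusne=grahust}

Derivation:
# 1. boxtree mkfold(p='/hi/crix/fibicro') -> ok
# 2. arith lessen(x='-16') -> 16
# 3. boxtree inscribe(p='/mustusne', c='grahust') -> overwrote
# 4. boxtree inscribe(p='/hi/crix/fibicro/brogeji_', c='fluda') -> created


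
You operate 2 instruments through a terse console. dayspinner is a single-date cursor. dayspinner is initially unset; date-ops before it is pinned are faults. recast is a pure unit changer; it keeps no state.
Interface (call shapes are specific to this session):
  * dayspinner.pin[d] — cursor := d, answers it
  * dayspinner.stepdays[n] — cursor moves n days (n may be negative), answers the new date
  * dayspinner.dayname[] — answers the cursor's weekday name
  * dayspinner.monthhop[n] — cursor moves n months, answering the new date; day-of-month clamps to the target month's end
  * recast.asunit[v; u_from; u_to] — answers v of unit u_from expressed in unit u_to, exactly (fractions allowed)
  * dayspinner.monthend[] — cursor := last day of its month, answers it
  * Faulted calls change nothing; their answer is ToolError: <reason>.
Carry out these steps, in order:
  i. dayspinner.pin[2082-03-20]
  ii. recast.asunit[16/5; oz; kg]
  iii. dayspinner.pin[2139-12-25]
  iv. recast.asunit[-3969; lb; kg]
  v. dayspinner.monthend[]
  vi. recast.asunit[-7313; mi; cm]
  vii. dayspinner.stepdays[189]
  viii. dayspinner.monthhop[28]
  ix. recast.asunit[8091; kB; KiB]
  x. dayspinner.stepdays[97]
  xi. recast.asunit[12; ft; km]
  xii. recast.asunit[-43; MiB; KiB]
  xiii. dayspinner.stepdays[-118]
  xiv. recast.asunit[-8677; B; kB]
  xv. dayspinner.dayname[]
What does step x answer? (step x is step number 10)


Answer: 2143-02-12

Derivation:
Now I run dayspinner.pin with d→2082-03-20, → 2082-03-20.
I try recast.asunit with v→16/5, u_from→oz, u_to→kg, which returns 45359237/500000000.
Now I run dayspinner.pin with d→2139-12-25, giving 2139-12-25.
I use recast.asunit with v→-3969, u_from→lb, u_to→kg, — result: -180030811653/100000000.
Calling dayspinner.monthend(), and get 2139-12-31.
I try recast.asunit with v→-7313, u_from→mi, u_to→cm, and get -5884566336/5.
Calling dayspinner.stepdays with n→189: 2140-07-07.
I try dayspinner.monthhop with n→28, and observe 2142-11-07.
Now I run recast.asunit with v→8091, u_from→kB, u_to→KiB, and observe 1011375/128.
Now I run dayspinner.stepdays with n→97, and get 2143-02-12.
Calling recast.asunit with v→12, u_from→ft, u_to→km, and observe 1143/312500.
I run recast.asunit with v→-43, u_from→MiB, u_to→KiB, and see -44032.
Calling dayspinner.stepdays with n→-118, — result: 2142-10-17.
Next I call recast.asunit with v→-8677, u_from→B, u_to→kB, giving -8677/1000.
I invoke dayspinner.dayname(), yielding Wednesday.


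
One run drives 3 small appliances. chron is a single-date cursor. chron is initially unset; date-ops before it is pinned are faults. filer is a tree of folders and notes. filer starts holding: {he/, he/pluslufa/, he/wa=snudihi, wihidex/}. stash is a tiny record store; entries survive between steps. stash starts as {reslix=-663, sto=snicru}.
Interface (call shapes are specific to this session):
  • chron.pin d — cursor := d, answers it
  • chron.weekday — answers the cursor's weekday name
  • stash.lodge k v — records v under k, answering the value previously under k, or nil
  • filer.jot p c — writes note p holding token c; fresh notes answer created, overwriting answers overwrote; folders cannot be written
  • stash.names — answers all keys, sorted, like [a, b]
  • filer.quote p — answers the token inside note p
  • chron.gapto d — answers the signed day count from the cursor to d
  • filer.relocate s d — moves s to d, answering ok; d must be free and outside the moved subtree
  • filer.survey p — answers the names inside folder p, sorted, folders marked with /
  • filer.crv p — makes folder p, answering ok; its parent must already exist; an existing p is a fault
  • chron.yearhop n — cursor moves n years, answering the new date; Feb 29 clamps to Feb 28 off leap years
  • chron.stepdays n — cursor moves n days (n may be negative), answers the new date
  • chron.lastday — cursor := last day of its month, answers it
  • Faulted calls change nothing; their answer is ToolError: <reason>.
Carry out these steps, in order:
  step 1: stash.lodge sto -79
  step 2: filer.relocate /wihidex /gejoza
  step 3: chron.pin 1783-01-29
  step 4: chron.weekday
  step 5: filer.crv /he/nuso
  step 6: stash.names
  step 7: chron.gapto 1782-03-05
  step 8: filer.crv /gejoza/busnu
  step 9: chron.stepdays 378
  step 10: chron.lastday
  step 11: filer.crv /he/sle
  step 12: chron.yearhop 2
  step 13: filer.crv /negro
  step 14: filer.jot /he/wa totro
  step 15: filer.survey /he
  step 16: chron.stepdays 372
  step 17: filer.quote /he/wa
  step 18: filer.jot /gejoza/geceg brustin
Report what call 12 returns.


-- stash.lodge(k: sto, v: -79) -> snicru
-- filer.relocate(s: /wihidex, d: /gejoza) -> ok
-- chron.pin(d: 1783-01-29) -> 1783-01-29
-- chron.weekday() -> Wednesday
-- filer.crv(p: /he/nuso) -> ok
-- stash.names() -> [reslix, sto]
-- chron.gapto(d: 1782-03-05) -> -330
-- filer.crv(p: /gejoza/busnu) -> ok
-- chron.stepdays(n: 378) -> 1784-02-11
-- chron.lastday() -> 1784-02-29
-- filer.crv(p: /he/sle) -> ok
-- chron.yearhop(n: 2) -> 1786-02-28
-- filer.crv(p: /negro) -> ok
-- filer.jot(p: /he/wa, c: totro) -> overwrote
-- filer.survey(p: /he) -> [nuso/, pluslufa/, sle/, wa]
-- chron.stepdays(n: 372) -> 1787-03-07
-- filer.quote(p: /he/wa) -> totro
-- filer.jot(p: /gejoza/geceg, c: brustin) -> created

Answer: 1786-02-28


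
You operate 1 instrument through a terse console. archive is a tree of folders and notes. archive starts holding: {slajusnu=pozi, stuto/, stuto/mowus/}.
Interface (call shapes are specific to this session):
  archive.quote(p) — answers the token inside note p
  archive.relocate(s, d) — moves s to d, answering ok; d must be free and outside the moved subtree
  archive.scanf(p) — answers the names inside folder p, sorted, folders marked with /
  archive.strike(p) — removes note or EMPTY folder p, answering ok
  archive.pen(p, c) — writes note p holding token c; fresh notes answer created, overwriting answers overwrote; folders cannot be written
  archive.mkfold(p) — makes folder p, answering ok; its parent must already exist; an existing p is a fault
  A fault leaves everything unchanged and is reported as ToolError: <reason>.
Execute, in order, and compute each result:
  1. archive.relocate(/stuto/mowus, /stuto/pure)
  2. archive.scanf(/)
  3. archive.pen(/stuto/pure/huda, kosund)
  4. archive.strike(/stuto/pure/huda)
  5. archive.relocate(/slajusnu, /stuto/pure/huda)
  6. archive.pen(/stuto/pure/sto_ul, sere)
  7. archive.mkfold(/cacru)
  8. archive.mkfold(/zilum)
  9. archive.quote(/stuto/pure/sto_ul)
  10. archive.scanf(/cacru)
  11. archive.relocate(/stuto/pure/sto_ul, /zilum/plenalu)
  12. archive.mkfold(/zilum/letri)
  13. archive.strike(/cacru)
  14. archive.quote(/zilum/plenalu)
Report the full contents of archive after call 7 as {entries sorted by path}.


Answer: {cacru/, stuto/, stuto/pure/, stuto/pure/huda=pozi, stuto/pure/sto_ul=sere}

Derivation:
# archive.relocate(s: /stuto/mowus, d: /stuto/pure) == ok
# archive.scanf(p: /) == [slajusnu, stuto/]
# archive.pen(p: /stuto/pure/huda, c: kosund) == created
# archive.strike(p: /stuto/pure/huda) == ok
# archive.relocate(s: /slajusnu, d: /stuto/pure/huda) == ok
# archive.pen(p: /stuto/pure/sto_ul, c: sere) == created
# archive.mkfold(p: /cacru) == ok
# archive.mkfold(p: /zilum) == ok
# archive.quote(p: /stuto/pure/sto_ul) == sere
# archive.scanf(p: /cacru) == []
# archive.relocate(s: /stuto/pure/sto_ul, d: /zilum/plenalu) == ok
# archive.mkfold(p: /zilum/letri) == ok
# archive.strike(p: /cacru) == ok
# archive.quote(p: /zilum/plenalu) == sere


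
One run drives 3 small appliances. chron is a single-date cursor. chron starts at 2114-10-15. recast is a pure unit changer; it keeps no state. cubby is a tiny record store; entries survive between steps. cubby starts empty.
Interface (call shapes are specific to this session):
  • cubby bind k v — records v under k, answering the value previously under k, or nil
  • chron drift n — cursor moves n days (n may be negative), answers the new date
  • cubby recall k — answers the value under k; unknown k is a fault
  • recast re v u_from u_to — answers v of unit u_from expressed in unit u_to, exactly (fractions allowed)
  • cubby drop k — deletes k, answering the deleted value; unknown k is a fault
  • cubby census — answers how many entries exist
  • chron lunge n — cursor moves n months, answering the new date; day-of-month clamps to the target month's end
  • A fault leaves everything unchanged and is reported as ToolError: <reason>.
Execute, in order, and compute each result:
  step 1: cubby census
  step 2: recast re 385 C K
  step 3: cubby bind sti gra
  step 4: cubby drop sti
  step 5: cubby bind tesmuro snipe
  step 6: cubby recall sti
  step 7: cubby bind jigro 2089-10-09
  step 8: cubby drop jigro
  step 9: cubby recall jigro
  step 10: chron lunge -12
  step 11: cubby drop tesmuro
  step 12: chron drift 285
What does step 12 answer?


Answer: 2114-07-27

Derivation:
Then cubby census, and see 0.
Now I run recast re passing v='385', u_from='C', u_to='K', — result: 13163/20.
I call cubby bind passing k='sti', v='gra', and get nil.
I invoke cubby drop passing k='sti', and see gra.
I call cubby bind passing k='tesmuro', v='snipe': nil.
I use cubby recall passing k='sti', giving ToolError: no such key sti.
I run cubby bind passing k='jigro', v='2089-10-09', and observe nil.
I call cubby drop passing k='jigro', → 2089-10-09.
Invoking cubby recall passing k='jigro', — result: ToolError: no such key jigro.
Invoking chron lunge passing n='-12', and get 2113-10-15.
Next I call cubby drop passing k='tesmuro': snipe.
Now I run chron drift passing n='285', giving 2114-07-27.


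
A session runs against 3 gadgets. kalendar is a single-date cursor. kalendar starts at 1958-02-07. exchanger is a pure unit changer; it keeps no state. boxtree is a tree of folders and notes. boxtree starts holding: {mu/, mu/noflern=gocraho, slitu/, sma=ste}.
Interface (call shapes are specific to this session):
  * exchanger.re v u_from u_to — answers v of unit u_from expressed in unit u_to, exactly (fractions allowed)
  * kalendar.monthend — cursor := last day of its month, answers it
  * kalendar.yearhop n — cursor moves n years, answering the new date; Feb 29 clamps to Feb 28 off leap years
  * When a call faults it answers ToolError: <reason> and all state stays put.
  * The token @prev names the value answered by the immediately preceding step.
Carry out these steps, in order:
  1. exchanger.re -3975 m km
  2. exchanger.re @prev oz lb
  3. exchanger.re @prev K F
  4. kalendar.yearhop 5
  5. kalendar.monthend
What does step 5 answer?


# re(-3975, m, km) => -159/40
# re(@prev, oz, lb) => -159/640
# re(@prev, K, F) => -58895/128
# yearhop(5) => 1963-02-07
# monthend() => 1963-02-28

Answer: 1963-02-28


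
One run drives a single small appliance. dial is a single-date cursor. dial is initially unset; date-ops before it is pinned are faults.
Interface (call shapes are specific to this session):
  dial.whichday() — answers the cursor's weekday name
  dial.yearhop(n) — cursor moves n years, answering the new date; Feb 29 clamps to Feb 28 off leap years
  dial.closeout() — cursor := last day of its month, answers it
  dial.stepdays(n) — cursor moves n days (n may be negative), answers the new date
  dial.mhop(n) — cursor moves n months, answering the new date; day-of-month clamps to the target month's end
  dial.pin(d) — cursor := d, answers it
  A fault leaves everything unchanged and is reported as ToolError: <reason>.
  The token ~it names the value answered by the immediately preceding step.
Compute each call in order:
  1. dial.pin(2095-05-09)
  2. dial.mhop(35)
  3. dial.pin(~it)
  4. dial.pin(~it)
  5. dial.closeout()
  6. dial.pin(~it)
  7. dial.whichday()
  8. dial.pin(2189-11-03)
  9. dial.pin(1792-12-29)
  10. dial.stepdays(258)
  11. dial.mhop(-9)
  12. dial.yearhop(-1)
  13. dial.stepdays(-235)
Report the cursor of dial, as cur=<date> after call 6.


Answer: cur=2098-04-30

Derivation:
>> pin(d→2095-05-09)
<< 2095-05-09
>> mhop(n→35)
<< 2098-04-09
>> pin(d→~it)
<< 2098-04-09
>> pin(d→~it)
<< 2098-04-09
>> closeout()
<< 2098-04-30
>> pin(d→~it)
<< 2098-04-30
>> whichday()
<< Wednesday
>> pin(d→2189-11-03)
<< 2189-11-03
>> pin(d→1792-12-29)
<< 1792-12-29
>> stepdays(n→258)
<< 1793-09-13
>> mhop(n→-9)
<< 1792-12-13
>> yearhop(n→-1)
<< 1791-12-13
>> stepdays(n→-235)
<< 1791-04-22


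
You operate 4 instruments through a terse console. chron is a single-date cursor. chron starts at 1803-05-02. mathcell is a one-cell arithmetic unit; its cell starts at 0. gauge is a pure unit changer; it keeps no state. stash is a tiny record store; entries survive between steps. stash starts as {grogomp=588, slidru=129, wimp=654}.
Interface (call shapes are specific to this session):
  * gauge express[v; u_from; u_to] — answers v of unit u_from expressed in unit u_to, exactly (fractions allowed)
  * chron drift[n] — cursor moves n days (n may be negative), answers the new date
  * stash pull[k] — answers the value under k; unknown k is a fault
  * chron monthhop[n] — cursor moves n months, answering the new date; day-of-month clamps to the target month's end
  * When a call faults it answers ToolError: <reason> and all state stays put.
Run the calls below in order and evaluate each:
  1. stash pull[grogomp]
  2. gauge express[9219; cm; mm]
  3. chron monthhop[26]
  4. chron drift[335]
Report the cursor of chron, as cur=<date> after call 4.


Invoking stash pull using k='grogomp', giving 588.
Using gauge express using v='9219', u_from='cm', u_to='mm', → 92190.
I invoke chron monthhop using n='26', yielding 1805-07-02.
I use chron drift using n='335': 1806-06-02.

Answer: cur=1806-06-02


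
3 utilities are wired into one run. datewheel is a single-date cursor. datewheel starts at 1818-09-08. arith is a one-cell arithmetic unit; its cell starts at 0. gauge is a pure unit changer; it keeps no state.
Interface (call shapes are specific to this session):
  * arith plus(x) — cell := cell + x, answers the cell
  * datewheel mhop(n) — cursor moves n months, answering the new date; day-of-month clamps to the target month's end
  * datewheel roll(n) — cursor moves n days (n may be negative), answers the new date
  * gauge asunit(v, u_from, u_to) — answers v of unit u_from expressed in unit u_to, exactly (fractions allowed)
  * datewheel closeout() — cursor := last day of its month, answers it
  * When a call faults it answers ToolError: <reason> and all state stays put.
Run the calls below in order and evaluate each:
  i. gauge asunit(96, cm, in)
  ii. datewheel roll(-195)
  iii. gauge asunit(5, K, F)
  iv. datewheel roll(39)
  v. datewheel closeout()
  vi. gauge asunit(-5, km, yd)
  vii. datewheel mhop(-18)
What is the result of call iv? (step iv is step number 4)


Answer: 1818-04-05

Derivation:
Act: gauge asunit[v→96; u_from→cm; u_to→in]
Obs: 4800/127
Act: datewheel roll[n→-195]
Obs: 1818-02-25
Act: gauge asunit[v→5; u_from→K; u_to→F]
Obs: -45067/100
Act: datewheel roll[n→39]
Obs: 1818-04-05
Act: datewheel closeout[]
Obs: 1818-04-30
Act: gauge asunit[v→-5; u_from→km; u_to→yd]
Obs: -6250000/1143
Act: datewheel mhop[n→-18]
Obs: 1816-10-30


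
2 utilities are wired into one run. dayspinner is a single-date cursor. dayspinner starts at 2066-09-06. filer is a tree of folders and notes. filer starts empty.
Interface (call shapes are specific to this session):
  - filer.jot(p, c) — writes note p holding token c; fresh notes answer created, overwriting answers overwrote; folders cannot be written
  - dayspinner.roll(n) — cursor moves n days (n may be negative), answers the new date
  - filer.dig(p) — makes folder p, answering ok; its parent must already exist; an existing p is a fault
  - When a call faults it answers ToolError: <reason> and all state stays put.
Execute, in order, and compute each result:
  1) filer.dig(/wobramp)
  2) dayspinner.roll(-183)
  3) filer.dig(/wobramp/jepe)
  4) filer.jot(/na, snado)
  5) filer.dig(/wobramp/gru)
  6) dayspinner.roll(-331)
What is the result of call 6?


→ filer.dig(p: /wobramp)
← ok
→ dayspinner.roll(n: -183)
← 2066-03-07
→ filer.dig(p: /wobramp/jepe)
← ok
→ filer.jot(p: /na, c: snado)
← created
→ filer.dig(p: /wobramp/gru)
← ok
→ dayspinner.roll(n: -331)
← 2065-04-10

Answer: 2065-04-10


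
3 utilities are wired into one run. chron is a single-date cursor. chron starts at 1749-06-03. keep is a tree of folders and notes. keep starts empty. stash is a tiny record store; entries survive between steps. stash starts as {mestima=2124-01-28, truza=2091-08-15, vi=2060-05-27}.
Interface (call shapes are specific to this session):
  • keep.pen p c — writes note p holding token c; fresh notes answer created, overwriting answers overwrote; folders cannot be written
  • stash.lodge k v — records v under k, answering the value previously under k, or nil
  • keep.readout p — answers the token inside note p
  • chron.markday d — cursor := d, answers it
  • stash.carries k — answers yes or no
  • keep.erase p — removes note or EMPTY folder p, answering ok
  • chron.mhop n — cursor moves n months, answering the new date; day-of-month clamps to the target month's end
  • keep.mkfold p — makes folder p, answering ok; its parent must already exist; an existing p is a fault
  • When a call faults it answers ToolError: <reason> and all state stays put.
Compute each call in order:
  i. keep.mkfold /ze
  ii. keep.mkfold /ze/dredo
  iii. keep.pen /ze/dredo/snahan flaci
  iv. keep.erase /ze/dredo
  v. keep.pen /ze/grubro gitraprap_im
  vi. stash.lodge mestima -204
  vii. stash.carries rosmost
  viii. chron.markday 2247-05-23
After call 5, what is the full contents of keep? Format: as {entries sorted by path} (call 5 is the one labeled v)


-- 1. keep.mkfold(p→/ze) => ok
-- 2. keep.mkfold(p→/ze/dredo) => ok
-- 3. keep.pen(p→/ze/dredo/snahan, c→flaci) => created
-- 4. keep.erase(p→/ze/dredo) => ToolError: not empty
-- 5. keep.pen(p→/ze/grubro, c→gitraprap_im) => created
-- 6. stash.lodge(k→mestima, v→-204) => 2124-01-28
-- 7. stash.carries(k→rosmost) => no
-- 8. chron.markday(d→2247-05-23) => 2247-05-23

Answer: {ze/, ze/dredo/, ze/dredo/snahan=flaci, ze/grubro=gitraprap_im}


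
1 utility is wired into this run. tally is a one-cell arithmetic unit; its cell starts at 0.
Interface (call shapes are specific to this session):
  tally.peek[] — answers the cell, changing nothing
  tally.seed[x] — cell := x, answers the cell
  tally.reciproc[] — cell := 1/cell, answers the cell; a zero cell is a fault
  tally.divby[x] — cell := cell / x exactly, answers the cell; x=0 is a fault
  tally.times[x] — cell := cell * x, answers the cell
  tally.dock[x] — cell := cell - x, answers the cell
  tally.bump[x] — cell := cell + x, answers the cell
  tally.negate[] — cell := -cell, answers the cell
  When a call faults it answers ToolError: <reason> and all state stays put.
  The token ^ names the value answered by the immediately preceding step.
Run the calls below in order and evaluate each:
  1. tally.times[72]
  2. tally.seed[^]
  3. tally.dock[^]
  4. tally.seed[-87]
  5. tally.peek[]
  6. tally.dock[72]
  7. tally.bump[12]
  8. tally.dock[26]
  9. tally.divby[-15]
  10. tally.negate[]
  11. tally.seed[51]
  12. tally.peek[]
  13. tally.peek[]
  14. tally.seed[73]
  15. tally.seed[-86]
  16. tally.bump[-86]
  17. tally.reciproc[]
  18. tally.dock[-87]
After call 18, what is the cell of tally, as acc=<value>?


·→ times(x='72')
·← 0
·→ seed(x='^')
·← 0
·→ dock(x='^')
·← 0
·→ seed(x='-87')
·← -87
·→ peek()
·← -87
·→ dock(x='72')
·← -159
·→ bump(x='12')
·← -147
·→ dock(x='26')
·← -173
·→ divby(x='-15')
·← 173/15
·→ negate()
·← -173/15
·→ seed(x='51')
·← 51
·→ peek()
·← 51
·→ peek()
·← 51
·→ seed(x='73')
·← 73
·→ seed(x='-86')
·← -86
·→ bump(x='-86')
·← -172
·→ reciproc()
·← -1/172
·→ dock(x='-87')
·← 14963/172

Answer: acc=14963/172


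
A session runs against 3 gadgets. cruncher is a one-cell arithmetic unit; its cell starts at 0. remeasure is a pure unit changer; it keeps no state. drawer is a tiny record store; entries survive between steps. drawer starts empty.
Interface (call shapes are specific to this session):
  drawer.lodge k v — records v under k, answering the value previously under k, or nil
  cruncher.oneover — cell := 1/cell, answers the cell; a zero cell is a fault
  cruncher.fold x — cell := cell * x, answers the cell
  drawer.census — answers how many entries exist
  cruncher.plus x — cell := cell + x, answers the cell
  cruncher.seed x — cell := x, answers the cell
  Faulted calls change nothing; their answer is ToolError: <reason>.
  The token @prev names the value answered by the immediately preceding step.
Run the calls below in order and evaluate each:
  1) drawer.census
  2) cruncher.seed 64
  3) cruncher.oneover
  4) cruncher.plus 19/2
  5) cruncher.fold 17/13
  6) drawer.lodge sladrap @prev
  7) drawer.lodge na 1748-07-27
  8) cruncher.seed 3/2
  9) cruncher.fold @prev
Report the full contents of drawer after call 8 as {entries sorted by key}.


Calling drawer.census(), and get 0.
I call cruncher.seed(64), which returns 64.
I invoke cruncher.oneover(), and observe 1/64.
Invoking cruncher.plus(19/2), → 609/64.
I invoke cruncher.fold(17/13), — result: 10353/832.
Next I call drawer.lodge(sladrap, @prev), → nil.
Using drawer.lodge(na, 1748-07-27), yielding nil.
Invoking cruncher.seed(3/2), → 3/2.
I use cruncher.fold(@prev), and get 9/4.

Answer: {na=1748-07-27, sladrap=10353/832}


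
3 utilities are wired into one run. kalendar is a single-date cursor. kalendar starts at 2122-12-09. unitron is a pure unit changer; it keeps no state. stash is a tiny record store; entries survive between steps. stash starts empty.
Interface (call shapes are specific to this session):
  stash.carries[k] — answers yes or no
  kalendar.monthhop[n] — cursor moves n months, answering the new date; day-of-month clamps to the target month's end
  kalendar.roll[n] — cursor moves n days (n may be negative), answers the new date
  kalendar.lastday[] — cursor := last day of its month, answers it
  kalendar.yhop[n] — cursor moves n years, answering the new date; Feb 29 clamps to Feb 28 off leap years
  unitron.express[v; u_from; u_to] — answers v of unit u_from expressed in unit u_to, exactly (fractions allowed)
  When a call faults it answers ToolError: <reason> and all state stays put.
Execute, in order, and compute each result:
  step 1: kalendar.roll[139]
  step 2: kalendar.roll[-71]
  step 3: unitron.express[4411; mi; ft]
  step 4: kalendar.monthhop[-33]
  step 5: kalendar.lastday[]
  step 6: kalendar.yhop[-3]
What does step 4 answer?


CALL kalendar.roll[n='139']
RET  2123-04-27
CALL kalendar.roll[n='-71']
RET  2123-02-15
CALL unitron.express[v='4411'; u_from='mi'; u_to='ft']
RET  23290080
CALL kalendar.monthhop[n='-33']
RET  2120-05-15
CALL kalendar.lastday[]
RET  2120-05-31
CALL kalendar.yhop[n='-3']
RET  2117-05-31

Answer: 2120-05-15


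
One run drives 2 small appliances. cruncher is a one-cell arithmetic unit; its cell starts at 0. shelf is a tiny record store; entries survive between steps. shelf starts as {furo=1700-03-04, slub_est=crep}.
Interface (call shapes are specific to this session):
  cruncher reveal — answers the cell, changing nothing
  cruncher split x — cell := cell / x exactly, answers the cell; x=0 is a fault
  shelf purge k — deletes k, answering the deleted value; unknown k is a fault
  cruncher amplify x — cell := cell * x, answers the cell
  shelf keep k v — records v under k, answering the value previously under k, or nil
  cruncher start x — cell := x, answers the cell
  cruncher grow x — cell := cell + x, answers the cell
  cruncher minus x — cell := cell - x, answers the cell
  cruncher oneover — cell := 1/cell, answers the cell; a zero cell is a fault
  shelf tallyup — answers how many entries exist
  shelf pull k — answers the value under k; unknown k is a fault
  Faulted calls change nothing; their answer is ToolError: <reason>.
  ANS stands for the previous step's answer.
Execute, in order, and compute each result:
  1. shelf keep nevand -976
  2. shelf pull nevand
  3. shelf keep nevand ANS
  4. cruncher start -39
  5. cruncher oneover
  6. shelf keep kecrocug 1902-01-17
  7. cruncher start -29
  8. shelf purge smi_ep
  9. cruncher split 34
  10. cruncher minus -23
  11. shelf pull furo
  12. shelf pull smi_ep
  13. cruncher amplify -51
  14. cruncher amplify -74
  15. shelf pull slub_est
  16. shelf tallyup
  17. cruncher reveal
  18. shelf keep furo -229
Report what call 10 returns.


# 1. shelf keep(nevand, -976) => nil
# 2. shelf pull(nevand) => -976
# 3. shelf keep(nevand, ANS) => -976
# 4. cruncher start(-39) => -39
# 5. cruncher oneover() => -1/39
# 6. shelf keep(kecrocug, 1902-01-17) => nil
# 7. cruncher start(-29) => -29
# 8. shelf purge(smi_ep) => ToolError: no such key smi_ep
# 9. cruncher split(34) => -29/34
# 10. cruncher minus(-23) => 753/34
# 11. shelf pull(furo) => 1700-03-04
# 12. shelf pull(smi_ep) => ToolError: no such key smi_ep
# 13. cruncher amplify(-51) => -2259/2
# 14. cruncher amplify(-74) => 83583
# 15. shelf pull(slub_est) => crep
# 16. shelf tallyup() => 4
# 17. cruncher reveal() => 83583
# 18. shelf keep(furo, -229) => 1700-03-04

Answer: 753/34


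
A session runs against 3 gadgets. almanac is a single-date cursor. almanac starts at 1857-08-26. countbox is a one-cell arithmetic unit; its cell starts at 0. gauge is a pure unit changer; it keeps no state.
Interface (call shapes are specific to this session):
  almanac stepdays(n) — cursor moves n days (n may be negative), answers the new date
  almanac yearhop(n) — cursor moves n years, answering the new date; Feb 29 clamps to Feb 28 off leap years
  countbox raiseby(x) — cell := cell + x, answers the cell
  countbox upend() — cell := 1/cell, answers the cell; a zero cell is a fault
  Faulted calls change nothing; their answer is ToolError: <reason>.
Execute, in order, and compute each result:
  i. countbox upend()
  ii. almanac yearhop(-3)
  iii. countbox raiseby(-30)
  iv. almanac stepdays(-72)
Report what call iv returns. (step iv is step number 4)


% 1. countbox upend() -> ToolError: reciprocal of zero
% 2. almanac yearhop(n: -3) -> 1854-08-26
% 3. countbox raiseby(x: -30) -> -30
% 4. almanac stepdays(n: -72) -> 1854-06-15

Answer: 1854-06-15
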